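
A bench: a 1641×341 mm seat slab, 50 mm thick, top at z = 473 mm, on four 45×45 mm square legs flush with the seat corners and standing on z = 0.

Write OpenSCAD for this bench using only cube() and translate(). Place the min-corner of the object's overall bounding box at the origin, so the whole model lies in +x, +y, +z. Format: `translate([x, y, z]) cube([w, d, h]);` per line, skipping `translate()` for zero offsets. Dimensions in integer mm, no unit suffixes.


// leg_h = 473 − 50 = 423
translate([0, 0, 423]) cube([1641, 341, 50]);
cube([45, 45, 423]);
translate([0, 296, 0]) cube([45, 45, 423]);
translate([1596, 0, 0]) cube([45, 45, 423]);
translate([1596, 296, 0]) cube([45, 45, 423]);


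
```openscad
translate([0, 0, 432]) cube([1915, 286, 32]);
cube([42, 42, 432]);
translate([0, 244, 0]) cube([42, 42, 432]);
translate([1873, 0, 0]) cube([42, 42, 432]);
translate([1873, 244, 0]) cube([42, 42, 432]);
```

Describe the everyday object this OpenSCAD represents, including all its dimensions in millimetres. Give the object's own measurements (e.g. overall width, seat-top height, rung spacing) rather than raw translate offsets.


A long wooden bench with a 1915 mm (x) × 286 mm (y) seat, 32 mm thick, its top surface 464 mm above the floor. Four 42 mm square legs at the seat corners, flush with the edges, run from z = 0 to the seat underside.


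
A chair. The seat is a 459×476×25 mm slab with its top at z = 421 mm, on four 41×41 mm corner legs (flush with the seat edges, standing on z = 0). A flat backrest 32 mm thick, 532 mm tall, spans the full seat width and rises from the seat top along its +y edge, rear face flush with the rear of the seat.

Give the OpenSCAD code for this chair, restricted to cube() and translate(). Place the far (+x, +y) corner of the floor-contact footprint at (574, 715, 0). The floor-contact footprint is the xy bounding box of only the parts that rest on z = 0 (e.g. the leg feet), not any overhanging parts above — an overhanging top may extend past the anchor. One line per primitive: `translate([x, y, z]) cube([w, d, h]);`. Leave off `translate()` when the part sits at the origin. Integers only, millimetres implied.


translate([115, 239, 396]) cube([459, 476, 25]);
translate([115, 239, 0]) cube([41, 41, 396]);
translate([533, 239, 0]) cube([41, 41, 396]);
translate([115, 674, 0]) cube([41, 41, 396]);
translate([533, 674, 0]) cube([41, 41, 396]);
translate([115, 683, 421]) cube([459, 32, 532]);


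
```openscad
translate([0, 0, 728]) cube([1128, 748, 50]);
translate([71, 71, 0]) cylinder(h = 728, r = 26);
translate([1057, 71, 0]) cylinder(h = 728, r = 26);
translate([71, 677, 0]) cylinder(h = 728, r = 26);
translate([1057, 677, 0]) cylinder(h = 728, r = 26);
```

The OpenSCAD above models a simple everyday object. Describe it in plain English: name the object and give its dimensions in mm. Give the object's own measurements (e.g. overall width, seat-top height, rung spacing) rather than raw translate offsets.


A rectangular dining table. The top is 1128×748×50 mm with its upper surface at z = 778 mm. It stands on four round legs of 52 mm diameter, each leg's bounding box inset 45 mm from the nearest pair of top edges, running from the floor to the underside of the top.


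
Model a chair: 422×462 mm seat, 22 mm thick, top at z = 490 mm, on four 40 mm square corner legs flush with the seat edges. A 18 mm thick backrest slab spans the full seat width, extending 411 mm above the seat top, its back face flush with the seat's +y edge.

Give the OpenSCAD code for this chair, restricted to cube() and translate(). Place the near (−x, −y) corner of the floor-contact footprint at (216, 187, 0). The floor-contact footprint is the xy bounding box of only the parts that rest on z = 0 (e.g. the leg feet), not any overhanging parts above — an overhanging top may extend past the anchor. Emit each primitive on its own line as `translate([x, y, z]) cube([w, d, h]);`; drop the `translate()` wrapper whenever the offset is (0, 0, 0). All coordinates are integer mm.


translate([216, 187, 468]) cube([422, 462, 22]);
translate([216, 187, 0]) cube([40, 40, 468]);
translate([598, 187, 0]) cube([40, 40, 468]);
translate([216, 609, 0]) cube([40, 40, 468]);
translate([598, 609, 0]) cube([40, 40, 468]);
translate([216, 631, 490]) cube([422, 18, 411]);


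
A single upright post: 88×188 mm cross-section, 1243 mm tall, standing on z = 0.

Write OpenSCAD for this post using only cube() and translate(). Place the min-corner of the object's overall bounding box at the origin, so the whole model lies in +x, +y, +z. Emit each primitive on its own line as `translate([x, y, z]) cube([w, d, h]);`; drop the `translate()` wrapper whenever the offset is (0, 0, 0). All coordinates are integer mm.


cube([88, 188, 1243]);


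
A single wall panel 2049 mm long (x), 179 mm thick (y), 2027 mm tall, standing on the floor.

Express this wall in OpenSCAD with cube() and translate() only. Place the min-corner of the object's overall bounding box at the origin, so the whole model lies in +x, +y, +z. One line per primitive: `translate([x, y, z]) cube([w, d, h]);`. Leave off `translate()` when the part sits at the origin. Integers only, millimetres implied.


cube([2049, 179, 2027]);


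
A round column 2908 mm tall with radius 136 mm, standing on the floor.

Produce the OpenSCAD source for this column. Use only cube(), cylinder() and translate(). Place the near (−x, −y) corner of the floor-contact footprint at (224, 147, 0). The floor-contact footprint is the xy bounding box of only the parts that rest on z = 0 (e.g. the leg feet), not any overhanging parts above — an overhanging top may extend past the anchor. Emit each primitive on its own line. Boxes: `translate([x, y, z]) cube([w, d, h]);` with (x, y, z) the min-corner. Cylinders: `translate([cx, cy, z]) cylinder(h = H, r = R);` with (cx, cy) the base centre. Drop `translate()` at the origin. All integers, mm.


translate([360, 283, 0]) cylinder(h = 2908, r = 136);


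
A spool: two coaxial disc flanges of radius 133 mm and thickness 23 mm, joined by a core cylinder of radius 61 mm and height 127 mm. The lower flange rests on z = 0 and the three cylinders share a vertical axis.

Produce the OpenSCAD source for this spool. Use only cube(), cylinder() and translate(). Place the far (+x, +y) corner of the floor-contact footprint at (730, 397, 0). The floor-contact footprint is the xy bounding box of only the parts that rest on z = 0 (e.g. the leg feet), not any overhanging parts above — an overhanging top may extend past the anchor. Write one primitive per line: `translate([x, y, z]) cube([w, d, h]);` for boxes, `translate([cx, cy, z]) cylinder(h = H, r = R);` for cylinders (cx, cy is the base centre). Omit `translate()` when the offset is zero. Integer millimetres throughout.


translate([597, 264, 0]) cylinder(h = 23, r = 133);
translate([597, 264, 23]) cylinder(h = 127, r = 61);
translate([597, 264, 150]) cylinder(h = 23, r = 133);


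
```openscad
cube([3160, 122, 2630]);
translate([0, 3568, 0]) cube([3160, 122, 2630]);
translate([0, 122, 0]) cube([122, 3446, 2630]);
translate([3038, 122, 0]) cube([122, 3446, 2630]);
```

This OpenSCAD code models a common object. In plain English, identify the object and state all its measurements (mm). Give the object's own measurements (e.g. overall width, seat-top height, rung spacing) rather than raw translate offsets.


The wall frame of a small rectangular building: four walls, each 2630 mm tall and 122 mm thick, enclosing a footprint 3160 mm (x) by 3690 mm (y) outside-to-outside, with no floor or roof. The front and back walls (the −y and +y sides) span the full width; the two side walls fit between them.


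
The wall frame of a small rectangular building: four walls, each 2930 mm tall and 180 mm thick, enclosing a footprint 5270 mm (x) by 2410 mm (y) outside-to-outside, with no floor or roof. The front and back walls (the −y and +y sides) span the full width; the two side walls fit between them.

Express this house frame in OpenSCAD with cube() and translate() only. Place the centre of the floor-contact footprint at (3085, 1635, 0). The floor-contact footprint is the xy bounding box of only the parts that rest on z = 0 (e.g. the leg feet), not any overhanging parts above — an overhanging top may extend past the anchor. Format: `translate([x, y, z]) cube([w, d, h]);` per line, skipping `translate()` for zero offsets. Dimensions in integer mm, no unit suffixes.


translate([450, 430, 0]) cube([5270, 180, 2930]);
translate([450, 2660, 0]) cube([5270, 180, 2930]);
translate([450, 610, 0]) cube([180, 2050, 2930]);
translate([5540, 610, 0]) cube([180, 2050, 2930]);


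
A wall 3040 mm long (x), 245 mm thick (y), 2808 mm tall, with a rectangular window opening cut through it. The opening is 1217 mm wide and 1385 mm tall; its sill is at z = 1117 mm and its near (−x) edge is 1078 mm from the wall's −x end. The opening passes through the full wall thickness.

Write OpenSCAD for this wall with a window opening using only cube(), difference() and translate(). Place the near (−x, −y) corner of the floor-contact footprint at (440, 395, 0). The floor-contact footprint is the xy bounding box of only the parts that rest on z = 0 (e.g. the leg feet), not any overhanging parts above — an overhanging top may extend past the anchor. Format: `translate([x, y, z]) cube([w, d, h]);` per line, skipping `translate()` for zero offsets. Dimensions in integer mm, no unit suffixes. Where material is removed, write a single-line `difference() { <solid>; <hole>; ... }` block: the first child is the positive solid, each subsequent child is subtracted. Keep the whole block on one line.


difference() { translate([440, 395, 0]) cube([3040, 245, 2808]); translate([1518, 395, 1117]) cube([1217, 245, 1385]); }


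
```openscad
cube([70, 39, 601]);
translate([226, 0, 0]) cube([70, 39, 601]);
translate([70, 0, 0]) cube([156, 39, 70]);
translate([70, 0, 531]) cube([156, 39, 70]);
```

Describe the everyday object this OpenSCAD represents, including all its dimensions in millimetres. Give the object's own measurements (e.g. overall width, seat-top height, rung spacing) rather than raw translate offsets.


A rectangular picture frame lying in the x–z plane (depth along y). The opening is 156 mm wide (x) by 461 mm tall (z), surrounded by a border 70 mm wide on all four sides. The frame is 39 mm deep and is made of two full-height vertical stiles with two horizontal rails fitted between them.


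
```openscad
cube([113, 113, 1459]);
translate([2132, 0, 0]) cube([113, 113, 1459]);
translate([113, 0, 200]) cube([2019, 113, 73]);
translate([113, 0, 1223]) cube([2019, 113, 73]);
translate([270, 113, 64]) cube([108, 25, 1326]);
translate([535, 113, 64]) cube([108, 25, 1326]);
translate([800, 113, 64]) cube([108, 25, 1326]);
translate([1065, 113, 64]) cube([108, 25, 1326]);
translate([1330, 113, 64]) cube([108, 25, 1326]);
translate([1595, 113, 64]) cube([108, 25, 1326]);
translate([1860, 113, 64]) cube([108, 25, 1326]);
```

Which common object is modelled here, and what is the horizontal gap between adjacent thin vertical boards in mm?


A fence section. The picket gap is 157 mm.

Two posts, two rails, 7 pickets — a fence section. Span 2019 mm holds 7 pickets of 108 mm with 8 equal gaps: ⌊(2019 − 7·108) / 8⌋ = 157 mm.


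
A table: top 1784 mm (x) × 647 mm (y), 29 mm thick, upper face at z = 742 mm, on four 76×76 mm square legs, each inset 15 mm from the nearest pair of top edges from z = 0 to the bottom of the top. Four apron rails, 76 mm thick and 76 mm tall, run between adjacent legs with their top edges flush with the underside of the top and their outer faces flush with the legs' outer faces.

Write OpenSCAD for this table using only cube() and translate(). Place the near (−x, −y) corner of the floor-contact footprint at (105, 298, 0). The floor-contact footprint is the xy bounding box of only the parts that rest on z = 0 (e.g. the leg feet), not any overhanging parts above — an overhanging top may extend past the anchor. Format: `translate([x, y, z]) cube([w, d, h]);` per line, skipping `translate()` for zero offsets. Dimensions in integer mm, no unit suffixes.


translate([90, 283, 713]) cube([1784, 647, 29]);
translate([105, 298, 0]) cube([76, 76, 713]);
translate([1783, 298, 0]) cube([76, 76, 713]);
translate([105, 839, 0]) cube([76, 76, 713]);
translate([1783, 839, 0]) cube([76, 76, 713]);
translate([181, 298, 637]) cube([1602, 76, 76]);
translate([181, 839, 637]) cube([1602, 76, 76]);
translate([105, 374, 637]) cube([76, 465, 76]);
translate([1783, 374, 637]) cube([76, 465, 76]);


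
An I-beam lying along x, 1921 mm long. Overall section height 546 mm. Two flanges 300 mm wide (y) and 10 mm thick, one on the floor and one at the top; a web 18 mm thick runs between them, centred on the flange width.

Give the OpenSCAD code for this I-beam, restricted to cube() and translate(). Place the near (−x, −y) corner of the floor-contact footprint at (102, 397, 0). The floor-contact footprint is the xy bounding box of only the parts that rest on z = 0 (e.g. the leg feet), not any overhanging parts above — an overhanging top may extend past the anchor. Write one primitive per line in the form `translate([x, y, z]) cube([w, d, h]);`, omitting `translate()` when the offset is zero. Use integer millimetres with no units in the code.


translate([102, 397, 0]) cube([1921, 300, 10]);
translate([102, 538, 10]) cube([1921, 18, 526]);
translate([102, 397, 536]) cube([1921, 300, 10]);


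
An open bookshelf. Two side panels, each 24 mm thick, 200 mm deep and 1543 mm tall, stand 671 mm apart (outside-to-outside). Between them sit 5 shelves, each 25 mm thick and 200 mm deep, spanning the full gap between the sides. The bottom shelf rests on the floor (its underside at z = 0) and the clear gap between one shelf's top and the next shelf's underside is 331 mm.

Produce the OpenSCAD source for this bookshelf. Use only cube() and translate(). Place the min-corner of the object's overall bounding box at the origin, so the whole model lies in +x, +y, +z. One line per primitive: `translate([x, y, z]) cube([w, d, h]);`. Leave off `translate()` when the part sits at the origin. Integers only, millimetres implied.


cube([24, 200, 1543]);
translate([647, 0, 0]) cube([24, 200, 1543]);
translate([24, 0, 0]) cube([623, 200, 25]);
translate([24, 0, 356]) cube([623, 200, 25]);
translate([24, 0, 712]) cube([623, 200, 25]);
translate([24, 0, 1068]) cube([623, 200, 25]);
translate([24, 0, 1424]) cube([623, 200, 25]);


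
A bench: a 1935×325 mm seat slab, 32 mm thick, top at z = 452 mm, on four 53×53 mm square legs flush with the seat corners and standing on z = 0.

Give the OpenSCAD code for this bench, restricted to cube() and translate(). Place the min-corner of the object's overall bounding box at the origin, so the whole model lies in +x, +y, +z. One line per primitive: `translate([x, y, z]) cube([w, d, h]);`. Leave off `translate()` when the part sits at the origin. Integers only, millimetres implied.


translate([0, 0, 420]) cube([1935, 325, 32]);
cube([53, 53, 420]);
translate([0, 272, 0]) cube([53, 53, 420]);
translate([1882, 0, 0]) cube([53, 53, 420]);
translate([1882, 272, 0]) cube([53, 53, 420]);


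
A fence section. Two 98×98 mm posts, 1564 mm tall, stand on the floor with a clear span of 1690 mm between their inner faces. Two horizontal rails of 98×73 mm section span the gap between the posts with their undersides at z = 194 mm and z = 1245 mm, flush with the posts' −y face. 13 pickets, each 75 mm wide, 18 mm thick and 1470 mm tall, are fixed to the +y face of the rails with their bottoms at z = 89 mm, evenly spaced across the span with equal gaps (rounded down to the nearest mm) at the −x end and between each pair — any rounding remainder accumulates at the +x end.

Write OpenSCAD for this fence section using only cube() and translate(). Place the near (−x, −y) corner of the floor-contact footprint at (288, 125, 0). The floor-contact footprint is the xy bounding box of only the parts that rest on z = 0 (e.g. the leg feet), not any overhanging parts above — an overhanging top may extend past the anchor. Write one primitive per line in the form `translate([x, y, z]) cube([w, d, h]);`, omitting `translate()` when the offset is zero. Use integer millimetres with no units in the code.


translate([288, 125, 0]) cube([98, 98, 1564]);
translate([2076, 125, 0]) cube([98, 98, 1564]);
translate([386, 125, 194]) cube([1690, 98, 73]);
translate([386, 125, 1245]) cube([1690, 98, 73]);
translate([437, 223, 89]) cube([75, 18, 1470]);
translate([563, 223, 89]) cube([75, 18, 1470]);
translate([689, 223, 89]) cube([75, 18, 1470]);
translate([815, 223, 89]) cube([75, 18, 1470]);
translate([941, 223, 89]) cube([75, 18, 1470]);
translate([1067, 223, 89]) cube([75, 18, 1470]);
translate([1193, 223, 89]) cube([75, 18, 1470]);
translate([1319, 223, 89]) cube([75, 18, 1470]);
translate([1445, 223, 89]) cube([75, 18, 1470]);
translate([1571, 223, 89]) cube([75, 18, 1470]);
translate([1697, 223, 89]) cube([75, 18, 1470]);
translate([1823, 223, 89]) cube([75, 18, 1470]);
translate([1949, 223, 89]) cube([75, 18, 1470]);


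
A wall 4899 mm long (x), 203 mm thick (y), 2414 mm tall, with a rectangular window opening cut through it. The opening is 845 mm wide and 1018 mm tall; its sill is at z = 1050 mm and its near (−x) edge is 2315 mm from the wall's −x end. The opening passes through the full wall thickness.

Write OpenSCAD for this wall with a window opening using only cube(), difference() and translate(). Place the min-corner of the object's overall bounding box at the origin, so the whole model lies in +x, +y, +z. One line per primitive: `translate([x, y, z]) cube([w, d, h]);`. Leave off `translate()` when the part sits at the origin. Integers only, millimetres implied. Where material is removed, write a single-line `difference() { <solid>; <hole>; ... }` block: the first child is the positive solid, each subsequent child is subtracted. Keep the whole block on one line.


difference() { cube([4899, 203, 2414]); translate([2315, 0, 1050]) cube([845, 203, 1018]); }


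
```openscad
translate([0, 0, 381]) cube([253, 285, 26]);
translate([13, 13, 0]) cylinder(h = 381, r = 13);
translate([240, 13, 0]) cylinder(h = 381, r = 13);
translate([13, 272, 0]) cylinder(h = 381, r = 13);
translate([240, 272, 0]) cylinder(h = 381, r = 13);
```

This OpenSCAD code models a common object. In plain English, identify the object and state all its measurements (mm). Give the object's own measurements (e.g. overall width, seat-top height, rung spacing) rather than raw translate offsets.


A four-legged stool. The seat is a 253×285×26 mm slab whose top surface is at z = 407 mm; four round legs, each 26 mm in diameter, run from the floor (z = 0) to the underside of the seat, each leg's axis is inset half a diameter from the nearest pair of seat edges (so the leg's bounding box is flush with the corner).


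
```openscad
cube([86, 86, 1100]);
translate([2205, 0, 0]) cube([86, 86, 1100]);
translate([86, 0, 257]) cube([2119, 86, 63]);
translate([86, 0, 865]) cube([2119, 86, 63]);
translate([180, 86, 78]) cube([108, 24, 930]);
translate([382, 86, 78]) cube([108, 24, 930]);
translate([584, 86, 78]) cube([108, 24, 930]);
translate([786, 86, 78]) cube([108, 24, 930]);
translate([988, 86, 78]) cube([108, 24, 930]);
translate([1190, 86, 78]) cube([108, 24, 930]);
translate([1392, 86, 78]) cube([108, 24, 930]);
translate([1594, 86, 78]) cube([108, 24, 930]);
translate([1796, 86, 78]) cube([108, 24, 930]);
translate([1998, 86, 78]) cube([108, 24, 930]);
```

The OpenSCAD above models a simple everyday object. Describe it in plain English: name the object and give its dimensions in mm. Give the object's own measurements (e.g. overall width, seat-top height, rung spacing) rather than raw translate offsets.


A fence section. Two 86×86 mm posts, 1100 mm tall, stand on the floor with a clear span of 2119 mm between their inner faces. Two horizontal rails of 86×63 mm section span the gap between the posts with their undersides at z = 257 mm and z = 865 mm, flush with the posts' −y face. 10 pickets, each 108 mm wide, 24 mm thick and 930 mm tall, are fixed to the +y face of the rails with their bottoms at z = 78 mm, spaced across the span with a 94 mm gap after the −x post and between neighbouring pickets, with 99 mm left before the +x post.


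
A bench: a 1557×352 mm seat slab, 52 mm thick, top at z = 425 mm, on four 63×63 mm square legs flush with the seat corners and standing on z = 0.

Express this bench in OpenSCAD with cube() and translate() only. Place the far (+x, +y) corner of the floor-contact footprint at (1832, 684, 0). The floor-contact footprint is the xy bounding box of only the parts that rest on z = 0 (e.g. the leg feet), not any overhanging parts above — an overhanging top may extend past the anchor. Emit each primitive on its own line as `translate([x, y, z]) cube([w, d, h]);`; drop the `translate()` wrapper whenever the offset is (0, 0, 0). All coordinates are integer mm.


translate([275, 332, 373]) cube([1557, 352, 52]);
translate([275, 332, 0]) cube([63, 63, 373]);
translate([275, 621, 0]) cube([63, 63, 373]);
translate([1769, 332, 0]) cube([63, 63, 373]);
translate([1769, 621, 0]) cube([63, 63, 373]);


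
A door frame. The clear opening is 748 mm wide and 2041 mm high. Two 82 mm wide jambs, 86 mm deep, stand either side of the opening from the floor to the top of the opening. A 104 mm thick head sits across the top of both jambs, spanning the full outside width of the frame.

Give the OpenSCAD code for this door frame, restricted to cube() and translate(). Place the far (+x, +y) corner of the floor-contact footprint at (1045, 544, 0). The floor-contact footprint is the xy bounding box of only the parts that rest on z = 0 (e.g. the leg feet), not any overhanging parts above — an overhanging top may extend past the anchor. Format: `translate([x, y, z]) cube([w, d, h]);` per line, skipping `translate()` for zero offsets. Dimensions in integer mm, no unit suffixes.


translate([133, 458, 0]) cube([82, 86, 2041]);
translate([963, 458, 0]) cube([82, 86, 2041]);
translate([133, 458, 2041]) cube([912, 86, 104]);


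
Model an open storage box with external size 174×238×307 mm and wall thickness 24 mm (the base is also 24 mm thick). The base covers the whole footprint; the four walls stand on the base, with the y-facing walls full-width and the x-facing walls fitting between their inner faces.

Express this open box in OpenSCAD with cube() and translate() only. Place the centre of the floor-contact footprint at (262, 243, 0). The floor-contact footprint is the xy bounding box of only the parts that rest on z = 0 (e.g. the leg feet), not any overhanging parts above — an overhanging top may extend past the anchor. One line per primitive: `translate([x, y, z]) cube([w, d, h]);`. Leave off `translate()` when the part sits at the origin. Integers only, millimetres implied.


translate([175, 124, 0]) cube([174, 238, 24]);
translate([175, 124, 24]) cube([174, 24, 283]);
translate([175, 338, 24]) cube([174, 24, 283]);
translate([175, 148, 24]) cube([24, 190, 283]);
translate([325, 148, 24]) cube([24, 190, 283]);


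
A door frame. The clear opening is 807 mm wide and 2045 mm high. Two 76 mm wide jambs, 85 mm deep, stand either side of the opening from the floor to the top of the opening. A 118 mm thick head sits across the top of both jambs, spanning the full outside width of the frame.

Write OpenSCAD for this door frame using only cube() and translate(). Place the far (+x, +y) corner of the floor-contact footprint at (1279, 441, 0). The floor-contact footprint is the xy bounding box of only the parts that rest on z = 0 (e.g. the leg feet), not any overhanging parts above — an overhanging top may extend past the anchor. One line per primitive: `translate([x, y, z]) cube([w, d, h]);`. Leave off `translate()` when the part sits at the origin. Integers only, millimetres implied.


translate([320, 356, 0]) cube([76, 85, 2045]);
translate([1203, 356, 0]) cube([76, 85, 2045]);
translate([320, 356, 2045]) cube([959, 85, 118]);


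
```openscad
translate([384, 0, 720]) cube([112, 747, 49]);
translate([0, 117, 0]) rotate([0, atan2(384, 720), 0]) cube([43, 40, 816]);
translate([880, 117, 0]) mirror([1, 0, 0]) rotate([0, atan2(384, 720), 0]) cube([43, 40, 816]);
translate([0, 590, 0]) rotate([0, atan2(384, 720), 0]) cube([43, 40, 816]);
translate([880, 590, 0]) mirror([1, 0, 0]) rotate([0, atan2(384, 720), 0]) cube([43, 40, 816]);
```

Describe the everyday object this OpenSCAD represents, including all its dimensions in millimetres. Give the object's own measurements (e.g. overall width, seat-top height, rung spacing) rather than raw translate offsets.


A sawhorse. A 112×747×49 mm beam (x, y, z) sits on two A-frame leg pairs. Each pair is two raked legs of 43×40 mm section (40 mm along y) splaying symmetrically in x. Each leg rises 720 mm vertically over 384 mm of horizontal reach and is 816 mm long along its own axis. Every leg's outer bottom edge rests on the floor and its outer top edge meets a bottom edge of the beam — the left legs (tilting toward +x) meet the beam's −x bottom edge, the right legs (their mirror images, tilting toward −x) meet its +x bottom edge — so the leg tops tuck under the beam, the beam's underside is 720 mm above the floor, and the feet are 880 mm apart outside-to-outside with the beam centred between them. The two leg pairs are set in 117 mm from either end of the beam.


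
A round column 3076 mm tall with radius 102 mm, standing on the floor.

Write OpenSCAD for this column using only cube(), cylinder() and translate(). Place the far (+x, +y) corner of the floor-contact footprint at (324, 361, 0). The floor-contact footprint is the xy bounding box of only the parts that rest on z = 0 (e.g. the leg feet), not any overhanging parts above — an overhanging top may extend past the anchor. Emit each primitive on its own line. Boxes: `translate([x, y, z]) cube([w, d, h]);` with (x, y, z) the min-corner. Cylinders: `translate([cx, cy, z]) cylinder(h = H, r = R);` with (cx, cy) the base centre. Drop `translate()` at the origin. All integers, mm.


translate([222, 259, 0]) cylinder(h = 3076, r = 102);


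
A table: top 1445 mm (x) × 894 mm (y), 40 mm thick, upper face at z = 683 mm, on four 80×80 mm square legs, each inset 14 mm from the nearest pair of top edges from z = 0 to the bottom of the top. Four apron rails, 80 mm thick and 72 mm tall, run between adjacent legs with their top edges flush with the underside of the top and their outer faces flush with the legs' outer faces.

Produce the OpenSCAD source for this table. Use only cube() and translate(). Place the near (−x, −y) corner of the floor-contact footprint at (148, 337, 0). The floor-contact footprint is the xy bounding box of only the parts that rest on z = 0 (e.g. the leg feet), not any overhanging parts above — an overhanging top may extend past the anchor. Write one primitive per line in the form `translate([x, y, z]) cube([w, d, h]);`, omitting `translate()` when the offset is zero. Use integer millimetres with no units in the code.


// leg_h = 683 - 40 = 643
// apron z = 643 - 72 = 571
translate([134, 323, 643]) cube([1445, 894, 40]);
translate([148, 337, 0]) cube([80, 80, 643]);
translate([1485, 337, 0]) cube([80, 80, 643]);
translate([148, 1123, 0]) cube([80, 80, 643]);
translate([1485, 1123, 0]) cube([80, 80, 643]);
translate([228, 337, 571]) cube([1257, 80, 72]);
translate([228, 1123, 571]) cube([1257, 80, 72]);
translate([148, 417, 571]) cube([80, 706, 72]);
translate([1485, 417, 571]) cube([80, 706, 72]);


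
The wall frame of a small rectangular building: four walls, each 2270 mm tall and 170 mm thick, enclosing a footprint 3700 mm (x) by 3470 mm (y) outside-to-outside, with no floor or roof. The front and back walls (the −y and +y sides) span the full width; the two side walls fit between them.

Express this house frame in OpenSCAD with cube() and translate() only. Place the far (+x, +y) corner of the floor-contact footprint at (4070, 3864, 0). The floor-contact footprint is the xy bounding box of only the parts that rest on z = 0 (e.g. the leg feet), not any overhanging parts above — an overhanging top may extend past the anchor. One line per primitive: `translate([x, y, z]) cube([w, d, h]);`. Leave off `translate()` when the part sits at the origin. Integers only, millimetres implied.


translate([370, 394, 0]) cube([3700, 170, 2270]);
translate([370, 3694, 0]) cube([3700, 170, 2270]);
translate([370, 564, 0]) cube([170, 3130, 2270]);
translate([3900, 564, 0]) cube([170, 3130, 2270]);


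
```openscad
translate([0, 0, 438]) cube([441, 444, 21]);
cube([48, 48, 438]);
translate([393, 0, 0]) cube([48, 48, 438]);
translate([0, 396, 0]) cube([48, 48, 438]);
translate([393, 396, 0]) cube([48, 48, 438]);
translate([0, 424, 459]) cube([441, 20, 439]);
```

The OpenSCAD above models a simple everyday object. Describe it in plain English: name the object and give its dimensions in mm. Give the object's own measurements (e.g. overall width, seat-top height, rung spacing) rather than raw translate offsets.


A chair. The seat is a 441×444×21 mm slab with its top at z = 459 mm, on four 48×48 mm corner legs (flush with the seat edges, standing on z = 0). A flat backrest 20 mm thick, 439 mm tall, spans the full seat width and rises from the seat top along its +y edge, rear face flush with the rear of the seat.


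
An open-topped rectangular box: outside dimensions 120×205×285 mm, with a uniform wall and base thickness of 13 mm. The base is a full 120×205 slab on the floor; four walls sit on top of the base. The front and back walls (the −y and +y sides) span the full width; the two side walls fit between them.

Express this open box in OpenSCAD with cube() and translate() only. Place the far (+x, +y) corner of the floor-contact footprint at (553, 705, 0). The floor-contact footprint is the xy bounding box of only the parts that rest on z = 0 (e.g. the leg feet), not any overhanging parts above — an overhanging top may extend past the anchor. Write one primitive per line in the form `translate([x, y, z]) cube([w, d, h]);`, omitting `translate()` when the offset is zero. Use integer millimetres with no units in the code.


translate([433, 500, 0]) cube([120, 205, 13]);
translate([433, 500, 13]) cube([120, 13, 272]);
translate([433, 692, 13]) cube([120, 13, 272]);
translate([433, 513, 13]) cube([13, 179, 272]);
translate([540, 513, 13]) cube([13, 179, 272]);


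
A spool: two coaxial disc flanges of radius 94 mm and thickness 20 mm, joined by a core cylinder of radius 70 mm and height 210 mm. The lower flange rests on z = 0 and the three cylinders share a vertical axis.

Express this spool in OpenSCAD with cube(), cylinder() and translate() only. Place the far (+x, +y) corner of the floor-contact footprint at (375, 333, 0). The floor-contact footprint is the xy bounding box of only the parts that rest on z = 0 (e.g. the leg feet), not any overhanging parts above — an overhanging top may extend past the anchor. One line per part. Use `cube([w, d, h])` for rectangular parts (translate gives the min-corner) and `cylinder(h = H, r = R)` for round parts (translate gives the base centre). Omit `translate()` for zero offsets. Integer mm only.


translate([281, 239, 0]) cylinder(h = 20, r = 94);
translate([281, 239, 20]) cylinder(h = 210, r = 70);
translate([281, 239, 230]) cylinder(h = 20, r = 94);


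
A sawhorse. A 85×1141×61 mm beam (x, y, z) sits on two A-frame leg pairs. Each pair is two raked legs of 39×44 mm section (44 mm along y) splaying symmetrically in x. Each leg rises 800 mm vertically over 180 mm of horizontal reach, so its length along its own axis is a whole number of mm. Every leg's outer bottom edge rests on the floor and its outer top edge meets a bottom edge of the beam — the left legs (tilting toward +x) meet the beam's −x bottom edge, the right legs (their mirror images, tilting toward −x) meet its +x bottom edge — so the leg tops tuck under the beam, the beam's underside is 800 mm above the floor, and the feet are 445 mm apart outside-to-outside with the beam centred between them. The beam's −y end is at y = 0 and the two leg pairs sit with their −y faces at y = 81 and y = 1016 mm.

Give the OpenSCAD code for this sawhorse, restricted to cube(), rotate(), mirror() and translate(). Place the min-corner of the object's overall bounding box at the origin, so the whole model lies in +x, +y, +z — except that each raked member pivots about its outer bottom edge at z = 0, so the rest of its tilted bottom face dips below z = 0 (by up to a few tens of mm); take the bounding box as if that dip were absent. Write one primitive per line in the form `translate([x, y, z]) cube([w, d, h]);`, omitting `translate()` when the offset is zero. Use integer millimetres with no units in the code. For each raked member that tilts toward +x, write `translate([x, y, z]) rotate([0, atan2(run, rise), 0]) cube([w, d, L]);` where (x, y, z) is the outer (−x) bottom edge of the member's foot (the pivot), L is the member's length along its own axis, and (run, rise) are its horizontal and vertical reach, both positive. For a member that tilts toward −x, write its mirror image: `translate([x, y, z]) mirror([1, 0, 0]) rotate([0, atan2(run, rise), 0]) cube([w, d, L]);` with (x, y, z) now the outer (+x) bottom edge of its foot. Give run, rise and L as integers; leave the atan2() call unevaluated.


translate([180, 0, 800]) cube([85, 1141, 61]);
translate([0, 81, 0]) rotate([0, atan2(180, 800), 0]) cube([39, 44, 820]);
translate([445, 81, 0]) mirror([1, 0, 0]) rotate([0, atan2(180, 800), 0]) cube([39, 44, 820]);
translate([0, 1016, 0]) rotate([0, atan2(180, 800), 0]) cube([39, 44, 820]);
translate([445, 1016, 0]) mirror([1, 0, 0]) rotate([0, atan2(180, 800), 0]) cube([39, 44, 820]);


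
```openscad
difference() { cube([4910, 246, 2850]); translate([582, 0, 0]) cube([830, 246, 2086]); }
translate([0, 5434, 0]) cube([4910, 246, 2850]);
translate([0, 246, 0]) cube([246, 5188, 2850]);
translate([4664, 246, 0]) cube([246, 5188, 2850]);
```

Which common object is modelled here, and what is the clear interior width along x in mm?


A single room. The interior width is 4418 mm.

Four walls enclosing a rectangle with a door in the front wall — a room. Outside width 4910 minus two 246 mm walls gives 4418 mm.


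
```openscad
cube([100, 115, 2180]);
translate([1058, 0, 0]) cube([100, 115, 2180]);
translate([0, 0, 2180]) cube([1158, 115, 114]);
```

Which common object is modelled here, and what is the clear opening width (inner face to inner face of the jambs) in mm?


A door frame. The clear opening width is 958 mm.

Two 2180 mm tall posts with a header on top — a door frame. The left jamb is 100 mm wide at x = 0; the right jamb starts at x = 1058. The clear opening is 1058 − 100 = 958 mm.


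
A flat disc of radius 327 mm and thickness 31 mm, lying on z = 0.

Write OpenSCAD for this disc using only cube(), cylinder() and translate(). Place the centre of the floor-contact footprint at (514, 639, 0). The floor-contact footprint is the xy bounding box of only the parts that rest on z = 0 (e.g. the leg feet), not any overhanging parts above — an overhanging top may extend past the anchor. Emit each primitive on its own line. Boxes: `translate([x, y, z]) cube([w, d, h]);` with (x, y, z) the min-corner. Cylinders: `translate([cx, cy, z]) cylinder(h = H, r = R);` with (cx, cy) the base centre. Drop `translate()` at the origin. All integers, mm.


translate([514, 639, 0]) cylinder(h = 31, r = 327);


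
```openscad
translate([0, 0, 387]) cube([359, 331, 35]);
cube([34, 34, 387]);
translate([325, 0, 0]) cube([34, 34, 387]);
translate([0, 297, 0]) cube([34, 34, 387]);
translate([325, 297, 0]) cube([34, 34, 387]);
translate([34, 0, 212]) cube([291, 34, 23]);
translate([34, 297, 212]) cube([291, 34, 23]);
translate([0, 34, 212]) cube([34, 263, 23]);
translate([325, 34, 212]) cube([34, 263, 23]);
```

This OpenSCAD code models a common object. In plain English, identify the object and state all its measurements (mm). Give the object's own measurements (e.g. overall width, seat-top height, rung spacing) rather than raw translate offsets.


A simple wooden stool: a rectangular seat 359 mm (x) by 331 mm (y), 35 mm thick, top face at z = 422 mm, on four square legs, each 34×34 mm in cross-section. The legs rest on z = 0, each flush with a corner of the seat. Four stretchers, 34 mm wide and 23 mm tall, connect adjacent legs with their undersides at z = 212 mm, each running between the inner faces of the legs it joins and aligned with the legs' outer faces on the other axis.


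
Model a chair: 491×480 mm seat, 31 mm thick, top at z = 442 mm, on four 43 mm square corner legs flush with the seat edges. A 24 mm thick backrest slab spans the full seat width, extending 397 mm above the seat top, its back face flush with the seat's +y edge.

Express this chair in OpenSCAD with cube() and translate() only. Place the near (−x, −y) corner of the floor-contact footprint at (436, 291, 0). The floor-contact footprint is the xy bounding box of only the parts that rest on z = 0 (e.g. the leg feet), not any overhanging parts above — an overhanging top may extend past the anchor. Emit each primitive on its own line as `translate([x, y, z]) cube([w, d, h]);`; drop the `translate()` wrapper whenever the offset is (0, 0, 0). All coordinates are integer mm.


// leg_h = 442 - 31 = 411
translate([436, 291, 411]) cube([491, 480, 31]);
translate([436, 291, 0]) cube([43, 43, 411]);
translate([884, 291, 0]) cube([43, 43, 411]);
translate([436, 728, 0]) cube([43, 43, 411]);
translate([884, 728, 0]) cube([43, 43, 411]);
translate([436, 747, 442]) cube([491, 24, 397]);


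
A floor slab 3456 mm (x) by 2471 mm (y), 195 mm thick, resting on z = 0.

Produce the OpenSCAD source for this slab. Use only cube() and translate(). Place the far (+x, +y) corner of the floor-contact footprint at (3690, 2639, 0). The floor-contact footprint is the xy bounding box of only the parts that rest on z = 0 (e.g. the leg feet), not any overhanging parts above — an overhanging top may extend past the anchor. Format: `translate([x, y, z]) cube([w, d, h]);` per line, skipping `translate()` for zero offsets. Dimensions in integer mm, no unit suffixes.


translate([234, 168, 0]) cube([3456, 2471, 195]);


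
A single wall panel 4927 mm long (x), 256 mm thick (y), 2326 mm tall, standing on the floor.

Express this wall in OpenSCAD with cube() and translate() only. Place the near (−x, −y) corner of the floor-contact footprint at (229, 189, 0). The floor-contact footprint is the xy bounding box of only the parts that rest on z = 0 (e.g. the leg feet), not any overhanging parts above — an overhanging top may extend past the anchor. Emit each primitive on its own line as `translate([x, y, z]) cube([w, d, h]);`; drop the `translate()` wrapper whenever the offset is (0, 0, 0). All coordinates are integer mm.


translate([229, 189, 0]) cube([4927, 256, 2326]);


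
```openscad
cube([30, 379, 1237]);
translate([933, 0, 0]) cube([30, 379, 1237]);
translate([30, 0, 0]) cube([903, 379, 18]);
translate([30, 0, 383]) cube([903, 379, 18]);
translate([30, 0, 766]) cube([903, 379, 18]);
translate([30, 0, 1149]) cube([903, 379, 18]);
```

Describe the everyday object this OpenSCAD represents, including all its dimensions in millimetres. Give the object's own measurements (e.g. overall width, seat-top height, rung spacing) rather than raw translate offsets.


An open bookshelf. Two side panels, each 30 mm thick, 379 mm deep and 1237 mm tall, stand 963 mm apart (outside-to-outside). Between them sit 4 shelves, each 18 mm thick and 379 mm deep, spanning the full gap between the sides. The bottom shelf rests on the floor (its underside at z = 0) and the clear gap between one shelf's top and the next shelf's underside is 365 mm.


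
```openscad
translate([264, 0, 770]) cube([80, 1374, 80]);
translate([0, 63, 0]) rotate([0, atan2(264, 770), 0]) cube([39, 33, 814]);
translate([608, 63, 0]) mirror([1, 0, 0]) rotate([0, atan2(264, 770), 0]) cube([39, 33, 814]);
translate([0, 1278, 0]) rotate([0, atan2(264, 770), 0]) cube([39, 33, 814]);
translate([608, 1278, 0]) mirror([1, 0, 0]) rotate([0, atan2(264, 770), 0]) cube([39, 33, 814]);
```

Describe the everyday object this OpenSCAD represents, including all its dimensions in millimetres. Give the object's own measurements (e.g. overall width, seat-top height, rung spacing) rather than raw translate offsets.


A sawhorse. A 80×1374×80 mm beam (x, y, z) sits on two A-frame leg pairs. Each pair is two raked legs of 39×33 mm section (33 mm along y) splaying symmetrically in x. Each leg rises 770 mm vertically over 264 mm of horizontal reach and is 814 mm long along its own axis. Every leg's outer bottom edge rests on the floor and its outer top edge meets a bottom edge of the beam — the left legs (tilting toward +x) meet the beam's −x bottom edge, the right legs (their mirror images, tilting toward −x) meet its +x bottom edge — so the leg tops tuck under the beam, the beam's underside is 770 mm above the floor, and the feet are 608 mm apart outside-to-outside with the beam centred between them. The two leg pairs are set in 63 mm from either end of the beam.
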